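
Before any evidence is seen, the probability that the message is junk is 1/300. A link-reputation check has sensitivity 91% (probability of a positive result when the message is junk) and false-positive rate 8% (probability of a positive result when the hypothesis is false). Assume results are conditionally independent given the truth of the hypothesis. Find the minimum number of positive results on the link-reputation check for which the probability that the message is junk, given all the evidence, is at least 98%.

4

Prior odds: (1/300) ÷ (299/300) = 1/299.
Likelihood ratio of a positive result = 0.91/0.08 = 11.375.
Target odds: 0.98 ÷ 0.02 = 49.
Need (1/299) × 11.375ⁿ ≥ 49, i.e. 11.375ⁿ ≥ 14651.
11.375³ = 753571/512 falls short of 14651 but 11.375⁴ = 68574961/4096 reaches it, so n = 4.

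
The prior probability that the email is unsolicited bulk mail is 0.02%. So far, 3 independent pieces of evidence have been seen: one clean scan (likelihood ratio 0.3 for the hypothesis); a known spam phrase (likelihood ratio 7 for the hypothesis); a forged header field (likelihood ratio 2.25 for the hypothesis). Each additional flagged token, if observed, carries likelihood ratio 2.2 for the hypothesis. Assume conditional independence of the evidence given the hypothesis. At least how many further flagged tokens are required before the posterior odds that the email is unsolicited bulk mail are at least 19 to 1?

Prior odds = 0.0002/0.9998 = 1/4999.
Combined Bayes factor of the evidence already in hand = 0.3 × 7 × 2.25 = 4.725.
Odds after that evidence = (1/4999) × 4.725 = 189/199960.
Target odds = 19.
Need 2.2ⁿ ≥ 19 ÷ (189/199960) = 3799240/189.
2.2¹² ≈12855 falls short of 3799240/189 but 2.2¹³ ≈28281 reaches it, so n = 13.

13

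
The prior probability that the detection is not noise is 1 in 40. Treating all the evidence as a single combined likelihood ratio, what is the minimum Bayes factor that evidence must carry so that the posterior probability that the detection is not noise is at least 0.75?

117

Prior odds = 0.025/0.975 = 1/39.
Target odds = 0.75/0.25 = 3.
Required Bayes factor = 3 ÷ (1/39) = 117.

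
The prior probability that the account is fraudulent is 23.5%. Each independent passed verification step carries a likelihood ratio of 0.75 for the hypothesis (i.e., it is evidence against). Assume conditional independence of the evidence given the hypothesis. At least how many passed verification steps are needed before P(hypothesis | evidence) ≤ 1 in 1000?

Prior odds: 0.235 ÷ 0.765 = 47/153.
Likelihood ratio per passed verification step = 0.75.
Target odds: 0.001 ÷ 0.999 = 1/999.
Need (47/153) × 0.75ⁿ ≤ 1/999, i.e. 0.75ⁿ ≤ 17/5217.
0.75¹⁹ ≈0.00422828 is still above 17/5217 but 0.75²⁰ ≈0.00317121 is at or below it, so n = 20.

20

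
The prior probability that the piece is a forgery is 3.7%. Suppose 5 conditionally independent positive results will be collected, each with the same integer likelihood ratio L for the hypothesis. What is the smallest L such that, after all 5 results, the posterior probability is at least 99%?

5

Prior odds = 0.037/0.963 = 37/963.
Target odds = 0.99/0.01 = 99.
Need L⁵ ≥ 99 ÷ (37/963) = 95337/37.
4⁵ = 1024 < 95337/37 ≤ 3125 = 5⁵, so L = 5.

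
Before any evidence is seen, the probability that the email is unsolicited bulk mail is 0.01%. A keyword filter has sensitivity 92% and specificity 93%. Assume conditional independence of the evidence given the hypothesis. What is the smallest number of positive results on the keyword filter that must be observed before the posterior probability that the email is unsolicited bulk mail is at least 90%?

Prior odds = 0.0001/0.9999 = 1/9999.
False-positive rate = 1 − 0.93 = 0.07; likelihood ratio of a positive = 0.92/0.07 = 92/7.
Target posterior odds = 0.9/0.1 = 9.
Require (92/7)ⁿ ≥ 9 ÷ (1/9999) = 89991.
(92/7)⁴ = 71639296/2401 falls short of 89991 but (92/7)⁵ ≈392147 reaches it, so n = 5.

5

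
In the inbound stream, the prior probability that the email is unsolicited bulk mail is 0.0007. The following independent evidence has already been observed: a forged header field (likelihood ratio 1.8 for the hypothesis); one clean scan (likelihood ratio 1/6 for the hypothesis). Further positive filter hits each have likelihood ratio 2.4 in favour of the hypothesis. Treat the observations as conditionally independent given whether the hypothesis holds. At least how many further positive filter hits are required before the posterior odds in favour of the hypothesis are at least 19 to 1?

Prior odds = 0.0007/0.9993 = 7/9993.
Combined Bayes factor of the evidence already in hand = 1.8 × (1/6) = 0.3.
Odds after that evidence = (7/9993) × 0.3 = 7/33310.
Target odds = 19.
Need 2.4ⁿ ≥ 19 ÷ (7/33310) = 632890/7.
2.4¹³ ≈87648.8 falls short of 632890/7 but 2.4¹⁴ ≈210357 reaches it, so n = 14.

14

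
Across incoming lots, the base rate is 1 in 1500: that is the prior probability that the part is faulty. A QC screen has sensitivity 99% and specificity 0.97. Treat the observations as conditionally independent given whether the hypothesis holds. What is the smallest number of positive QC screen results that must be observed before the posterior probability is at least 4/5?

Prior odds = (1/1500)/(1499/1500) = 1/1499.
False-positive rate = 1 − 0.97 = 0.03; likelihood ratio of a positive = 0.99/0.03 = 33.
Target posterior odds = 0.8/0.2 = 4.
Require 33ⁿ ≥ 4 ÷ (1/1499) = 5996.
33² = 1089 falls short of 5996 but 33³ = 35937 reaches it, so n = 3.

3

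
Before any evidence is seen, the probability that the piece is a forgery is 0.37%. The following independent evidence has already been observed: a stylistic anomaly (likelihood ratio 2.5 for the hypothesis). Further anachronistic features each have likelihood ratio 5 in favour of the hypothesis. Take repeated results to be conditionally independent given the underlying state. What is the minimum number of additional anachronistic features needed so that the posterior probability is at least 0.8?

Prior odds = 0.0037/0.9963 = 37/9963.
Bayes factor of the evidence already in hand = 2.5.
Odds after that evidence = (37/9963) × 2.5 = 185/19926.
Target odds = 0.8/0.2 = 4.
Need 5ⁿ ≥ 4 ÷ (185/19926) = 79704/185.
5³ = 125 falls short of 79704/185 but 5⁴ = 625 reaches it, so n = 4.

4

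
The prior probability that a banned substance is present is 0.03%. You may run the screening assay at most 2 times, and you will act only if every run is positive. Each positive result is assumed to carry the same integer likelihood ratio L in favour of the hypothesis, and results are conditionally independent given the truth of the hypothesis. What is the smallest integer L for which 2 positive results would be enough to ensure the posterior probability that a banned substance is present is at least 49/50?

Prior odds = 0.0003/0.9997 = 3/9997.
Target odds = 0.98/0.02 = 49.
Need L² ≥ 49 ÷ (3/9997) = 489853/3.
404² = 163216 < 489853/3 ≤ 164025 = 405², so L = 405.

405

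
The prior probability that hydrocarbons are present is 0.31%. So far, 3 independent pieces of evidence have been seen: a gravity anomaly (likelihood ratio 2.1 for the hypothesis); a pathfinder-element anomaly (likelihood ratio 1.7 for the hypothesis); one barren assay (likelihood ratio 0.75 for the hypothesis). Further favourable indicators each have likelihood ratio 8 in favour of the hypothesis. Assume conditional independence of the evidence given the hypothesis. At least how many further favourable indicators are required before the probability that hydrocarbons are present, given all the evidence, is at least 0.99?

Prior odds = 0.0031/0.9969 = 31/9969.
Combined Bayes factor of the evidence already in hand = 2.1 × 1.7 × 0.75 = 2.6775.
Odds after that evidence = (31/9969) × 2.6775 = 11067/1329200.
Target odds = 0.99/0.01 = 99.
Need 8ⁿ ≥ 99 ÷ (11067/1329200) = 43863600/3689.
8⁴ = 4096 falls short of 43863600/3689 but 8⁵ = 32768 reaches it, so n = 5.

5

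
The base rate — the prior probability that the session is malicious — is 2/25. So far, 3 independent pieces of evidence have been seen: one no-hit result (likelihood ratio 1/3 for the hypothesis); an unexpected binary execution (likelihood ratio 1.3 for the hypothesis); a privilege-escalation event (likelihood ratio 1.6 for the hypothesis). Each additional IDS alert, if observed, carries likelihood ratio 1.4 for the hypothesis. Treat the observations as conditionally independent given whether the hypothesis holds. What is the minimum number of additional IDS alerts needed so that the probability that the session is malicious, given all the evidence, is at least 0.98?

Prior odds = 0.08/0.92 = 2/23.
Combined Bayes factor of the evidence already in hand = (1/3) × 1.3 × 1.6 = 52/75.
Odds after that evidence = (2/23) × 52/75 = 104/1725.
Target odds = 0.98/0.02 = 49.
Need 1.4ⁿ ≥ 49 ÷ (104/1725) = 84525/104.
1.4¹⁹ ≈597.63 falls short of 84525/104 but 1.4²⁰ ≈836.683 reaches it, so n = 20.

20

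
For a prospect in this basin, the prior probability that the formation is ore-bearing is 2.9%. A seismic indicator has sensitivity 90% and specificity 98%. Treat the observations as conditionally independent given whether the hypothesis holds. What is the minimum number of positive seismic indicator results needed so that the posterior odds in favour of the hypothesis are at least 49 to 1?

2

Prior odds: 0.029 ÷ 0.971 = 29/971.
False-positive rate = 1 − 0.98 = 0.02; likelihood ratio of a positive = 0.9/0.02 = 45.
Target odds = 49.
Require 45ⁿ ≥ 49 ÷ (29/971) = 47579/29.
45¹ = 45 falls short of 47579/29 but 45² = 2025 reaches it, so n = 2.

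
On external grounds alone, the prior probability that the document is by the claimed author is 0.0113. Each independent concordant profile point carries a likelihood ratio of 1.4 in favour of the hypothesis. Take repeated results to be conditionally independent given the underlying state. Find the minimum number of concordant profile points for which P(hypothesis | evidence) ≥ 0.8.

18

Prior odds = 0.0113/0.9887 = 113/9887.
Likelihood ratio per concordant profile point = 1.4.
Target odds: 0.8 ÷ 0.2 = 4.
Need (113/9887) × 1.4ⁿ ≥ 4, i.e. 1.4ⁿ ≥ 39548/113.
1.4¹⁷ ≈304.913 falls short of 39548/113 but 1.4¹⁸ ≈426.879 reaches it, so n = 18.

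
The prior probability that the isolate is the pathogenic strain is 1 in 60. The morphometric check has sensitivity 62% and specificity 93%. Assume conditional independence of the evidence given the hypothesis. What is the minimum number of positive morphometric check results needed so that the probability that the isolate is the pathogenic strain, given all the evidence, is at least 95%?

Prior odds: (1/60) ÷ (59/60) = 1/59.
False-positive rate = 1 − 0.93 = 0.07; likelihood ratio of a positive = 0.62/0.07 = 62/7.
Target posterior odds = 0.95/0.05 = 19.
Need (1/59) × (62/7)ⁿ ≥ 19, i.e. (62/7)ⁿ ≥ 1121.
(62/7)³ = 238328/343 falls short of 1121 but (62/7)⁴ = 14776336/2401 reaches it, so n = 4.

4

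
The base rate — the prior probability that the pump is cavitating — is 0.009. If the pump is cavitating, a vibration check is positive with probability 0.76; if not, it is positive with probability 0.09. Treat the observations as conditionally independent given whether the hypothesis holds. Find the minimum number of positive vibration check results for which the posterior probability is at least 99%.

Prior odds = 0.009/0.991 = 9/991.
Likelihood ratio of a positive = 0.76/0.09 = 76/9.
Target posterior odds = 0.99/0.01 = 99.
Require (76/9)ⁿ ≥ 99 ÷ (9/991) = 10901.
(76/9)⁴ = 33362176/6561 falls short of 10901 but (76/9)⁵ ≈42939.3 reaches it, so n = 5.

5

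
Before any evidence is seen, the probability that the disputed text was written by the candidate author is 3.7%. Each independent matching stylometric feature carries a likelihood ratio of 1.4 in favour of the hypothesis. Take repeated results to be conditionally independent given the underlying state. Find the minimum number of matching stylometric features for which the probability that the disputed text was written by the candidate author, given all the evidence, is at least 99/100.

Prior odds: 0.037 ÷ 0.963 = 37/963.
Likelihood ratio per matching stylometric feature = 1.4.
Target posterior odds = 0.99/0.01 = 99.
Need (37/963) × 1.4ⁿ ≥ 99, i.e. 1.4ⁿ ≥ 95337/37.
1.4²³ ≈2295.86 falls short of 95337/37 but 1.4²⁴ ≈3214.2 reaches it, so n = 24.

24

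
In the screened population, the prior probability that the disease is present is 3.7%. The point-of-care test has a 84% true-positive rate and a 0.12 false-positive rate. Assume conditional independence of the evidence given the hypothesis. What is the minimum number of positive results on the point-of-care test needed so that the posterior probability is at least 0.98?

4

Prior odds = 0.037/0.963 = 37/963.
Likelihood ratio of a positive result = 0.84/0.12 = 7.
Target posterior odds = 0.98/0.02 = 49.
Require 7ⁿ ≥ 49 ÷ (37/963) = 47187/37.
7³ = 343 falls short of 47187/37 but 7⁴ = 2401 reaches it, so n = 4.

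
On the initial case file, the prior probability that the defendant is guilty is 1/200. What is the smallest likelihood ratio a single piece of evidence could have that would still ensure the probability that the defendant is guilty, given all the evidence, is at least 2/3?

398

Prior odds = 0.005/0.995 = 1/199.
Target odds = (2/3)/(1/3) = 2.
Required Bayes factor = 2 ÷ (1/199) = 398.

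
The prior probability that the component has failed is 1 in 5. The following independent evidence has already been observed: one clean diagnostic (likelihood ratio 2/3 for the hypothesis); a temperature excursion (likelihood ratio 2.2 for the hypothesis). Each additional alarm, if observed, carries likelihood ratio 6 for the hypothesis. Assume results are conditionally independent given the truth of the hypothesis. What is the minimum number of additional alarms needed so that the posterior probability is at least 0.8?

2

Prior odds = 0.2/0.8 = 0.25.
Combined Bayes factor of the evidence already in hand = (2/3) × 2.2 = 22/15.
Odds after that evidence = 0.25 × 22/15 = 11/30.
Target odds = 0.8/0.2 = 4.
Need 6ⁿ ≥ 4 ÷ (11/30) = 120/11.
6¹ = 6 falls short of 120/11 but 6² = 36 reaches it, so n = 2.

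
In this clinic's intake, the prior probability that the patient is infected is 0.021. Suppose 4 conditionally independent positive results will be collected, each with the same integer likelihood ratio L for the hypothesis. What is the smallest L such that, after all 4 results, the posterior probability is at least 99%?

9

Prior odds = 0.021/0.979 = 21/979.
Target odds = 0.99/0.01 = 99.
Need L⁴ ≥ 99 ÷ (21/979) = 32307/7.
8⁴ = 4096 < 32307/7 ≤ 6561 = 9⁴, so L = 9.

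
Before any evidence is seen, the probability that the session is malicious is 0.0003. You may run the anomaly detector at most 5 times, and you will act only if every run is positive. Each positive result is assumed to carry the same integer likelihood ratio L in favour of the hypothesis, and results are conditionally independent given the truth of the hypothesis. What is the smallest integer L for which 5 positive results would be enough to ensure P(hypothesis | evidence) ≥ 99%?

13

Prior odds = 0.0003/0.9997 = 3/9997.
Target odds = 0.99/0.01 = 99.
Need L⁵ ≥ 99 ÷ (3/9997) = 329901.
12⁵ = 248832 < 329901 ≤ 371293 = 13⁵, so L = 13.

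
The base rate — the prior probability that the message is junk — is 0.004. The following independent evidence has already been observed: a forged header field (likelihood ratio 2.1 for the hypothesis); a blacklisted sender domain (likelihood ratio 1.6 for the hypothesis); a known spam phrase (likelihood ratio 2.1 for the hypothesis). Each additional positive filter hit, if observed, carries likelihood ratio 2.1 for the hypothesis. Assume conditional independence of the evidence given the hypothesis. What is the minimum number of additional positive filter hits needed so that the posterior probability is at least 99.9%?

15

Prior odds = 0.004/0.996 = 1/249.
Combined Bayes factor of the evidence already in hand = 2.1 × 1.6 × 2.1 = 7.056.
Odds after that evidence = (1/249) × 7.056 = 294/10375.
Target odds = 0.999/0.001 = 999.
Need 2.1ⁿ ≥ 999 ÷ (294/10375) = 3454875/98.
2.1¹⁴ ≈32439.2 falls short of 3454875/98 but 2.1¹⁵ ≈68122.3 reaches it, so n = 15.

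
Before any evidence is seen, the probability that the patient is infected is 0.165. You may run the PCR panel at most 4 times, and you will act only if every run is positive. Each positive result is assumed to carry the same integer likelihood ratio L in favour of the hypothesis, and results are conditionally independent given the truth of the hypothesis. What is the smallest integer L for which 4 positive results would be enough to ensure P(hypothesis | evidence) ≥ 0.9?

3

Prior odds = 0.165/0.835 = 33/167.
Target odds = 0.9/0.1 = 9.
Need L⁴ ≥ 9 ÷ (33/167) = 501/11.
2⁴ = 16 < 501/11 ≤ 81 = 3⁴, so L = 3.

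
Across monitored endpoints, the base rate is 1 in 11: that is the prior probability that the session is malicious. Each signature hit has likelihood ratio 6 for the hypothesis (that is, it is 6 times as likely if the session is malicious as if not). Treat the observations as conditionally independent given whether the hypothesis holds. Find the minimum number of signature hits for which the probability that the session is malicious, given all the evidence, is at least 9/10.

3

Prior odds: (1/11) ÷ (10/11) = 0.1.
Likelihood ratio per signature hit = 6.
Target odds: 0.9 ÷ 0.1 = 9.
Need 0.1 × 6ⁿ ≥ 9, i.e. 6ⁿ ≥ 90.
6² = 36 falls short of 90 but 6³ = 216 reaches it, so n = 3.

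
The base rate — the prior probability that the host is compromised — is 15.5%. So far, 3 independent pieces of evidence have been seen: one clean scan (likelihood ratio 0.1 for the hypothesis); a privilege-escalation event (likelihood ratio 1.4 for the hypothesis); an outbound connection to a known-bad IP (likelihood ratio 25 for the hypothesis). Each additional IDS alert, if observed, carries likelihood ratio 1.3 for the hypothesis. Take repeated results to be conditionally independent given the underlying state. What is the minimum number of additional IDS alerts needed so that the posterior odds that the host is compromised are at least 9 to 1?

11

Prior odds = 0.155/0.845 = 31/169.
Combined Bayes factor of the evidence already in hand = 0.1 × 1.4 × 25 = 3.5.
Odds after that evidence = (31/169) × 3.5 = 217/338.
Target odds = 9.
Need 1.3ⁿ ≥ 9 ÷ (217/338) = 3042/217.
1.3¹⁰ ≈13.7858 falls short of 3042/217 but 1.3¹¹ ≈17.9216 reaches it, so n = 11.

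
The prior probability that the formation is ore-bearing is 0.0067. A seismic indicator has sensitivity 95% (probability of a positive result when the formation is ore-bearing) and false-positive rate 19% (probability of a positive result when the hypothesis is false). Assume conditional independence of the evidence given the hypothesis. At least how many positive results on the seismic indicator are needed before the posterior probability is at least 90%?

Prior odds = 0.0067/0.9933 = 67/9933.
Likelihood ratio of a positive result = 0.95/0.19 = 5.
Target odds: 0.9 ÷ 0.1 = 9.
Need (67/9933) × 5ⁿ ≥ 9, i.e. 5ⁿ ≥ 89397/67.
5⁴ = 625 falls short of 89397/67 but 5⁵ = 3125 reaches it, so n = 5.

5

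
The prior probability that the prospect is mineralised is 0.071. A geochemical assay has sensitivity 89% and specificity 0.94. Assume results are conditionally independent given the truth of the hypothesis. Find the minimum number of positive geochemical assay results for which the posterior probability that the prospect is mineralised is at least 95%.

3

Prior odds: 0.071 ÷ 0.929 = 71/929.
False-positive rate = 1 − 0.94 = 0.06; likelihood ratio of a positive = 0.89/0.06 = 89/6.
Target posterior odds = 0.95/0.05 = 19.
Need (71/929) × (89/6)ⁿ ≥ 19, i.e. (89/6)ⁿ ≥ 17651/71.
(89/6)² = 7921/36 falls short of 17651/71 but (89/6)³ = 704969/216 reaches it, so n = 3.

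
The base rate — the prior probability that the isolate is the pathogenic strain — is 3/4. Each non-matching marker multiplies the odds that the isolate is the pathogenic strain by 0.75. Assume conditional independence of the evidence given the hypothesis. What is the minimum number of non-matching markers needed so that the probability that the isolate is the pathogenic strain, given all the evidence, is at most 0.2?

9

Prior odds = 0.75/0.25 = 3.
Likelihood ratio per non-matching marker = 0.75.
Target odds: 0.2 ÷ 0.8 = 0.25.
Need 3 × 0.75ⁿ ≤ 0.25, i.e. 0.75ⁿ ≤ 1/12.
0.75⁸ = 6561/65536 is still above 1/12 but 0.75⁹ = 19683/262144 is at or below it, so n = 9.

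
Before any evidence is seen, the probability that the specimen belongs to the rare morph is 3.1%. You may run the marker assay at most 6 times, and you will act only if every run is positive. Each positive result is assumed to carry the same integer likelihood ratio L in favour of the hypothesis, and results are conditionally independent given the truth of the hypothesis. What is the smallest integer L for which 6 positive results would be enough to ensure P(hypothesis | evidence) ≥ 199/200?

5

Prior odds = 0.031/0.969 = 31/969.
Target odds = 0.995/0.005 = 199.
Need L⁶ ≥ 199 ÷ (31/969) = 192831/31.
4⁶ = 4096 < 192831/31 ≤ 15625 = 5⁶, so L = 5.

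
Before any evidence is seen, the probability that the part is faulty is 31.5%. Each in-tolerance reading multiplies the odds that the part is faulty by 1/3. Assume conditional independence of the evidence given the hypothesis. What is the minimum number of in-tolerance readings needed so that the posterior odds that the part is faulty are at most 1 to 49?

Prior odds = 0.315/0.685 = 63/137.
Likelihood ratio per in-tolerance reading = 1/3.
Target odds = 1/49.
Need (63/137) × (1/3)ⁿ ≤ 1/49, i.e. (1/3)ⁿ ≤ 137/3087.
(1/3)² = 1/9 is still above 137/3087 but (1/3)³ = 1/27 is at or below it, so n = 3.

3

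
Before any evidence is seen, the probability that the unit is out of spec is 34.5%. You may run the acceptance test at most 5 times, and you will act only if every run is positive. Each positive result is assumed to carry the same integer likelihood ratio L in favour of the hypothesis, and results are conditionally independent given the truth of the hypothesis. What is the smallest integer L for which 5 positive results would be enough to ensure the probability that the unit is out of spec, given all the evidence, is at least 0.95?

3

Prior odds = 0.345/0.655 = 69/131.
Target odds = 0.95/0.05 = 19.
Need L⁵ ≥ 19 ÷ (69/131) = 2489/69.
2⁵ = 32 < 2489/69 ≤ 243 = 3⁵, so L = 3.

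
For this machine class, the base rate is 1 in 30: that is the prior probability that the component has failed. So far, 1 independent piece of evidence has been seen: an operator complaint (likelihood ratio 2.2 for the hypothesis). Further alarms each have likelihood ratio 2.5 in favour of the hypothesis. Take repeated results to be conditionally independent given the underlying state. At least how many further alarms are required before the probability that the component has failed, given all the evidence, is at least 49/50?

8

Prior odds = (1/30)/(29/30) = 1/29.
Bayes factor of the evidence already in hand = 2.2.
Odds after that evidence = (1/29) × 2.2 = 11/145.
Target odds = 0.98/0.02 = 49.
Need 2.5ⁿ ≥ 49 ÷ (11/145) = 7105/11.
2.5⁷ = 610.3515625 falls short of 7105/11 but 2.5⁸ = 390625/256 reaches it, so n = 8.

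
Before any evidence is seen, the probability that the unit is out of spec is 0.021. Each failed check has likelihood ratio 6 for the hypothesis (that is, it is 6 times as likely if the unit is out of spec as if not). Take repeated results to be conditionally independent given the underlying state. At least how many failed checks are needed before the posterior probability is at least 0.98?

Prior odds = 0.021/0.979 = 21/979.
Likelihood ratio per failed check = 6.
Target posterior odds = 0.98/0.02 = 49.
Require 6ⁿ ≥ 49 ÷ (21/979) = 6853/3.
6⁴ = 1296 falls short of 6853/3 but 6⁵ = 7776 reaches it, so n = 5.

5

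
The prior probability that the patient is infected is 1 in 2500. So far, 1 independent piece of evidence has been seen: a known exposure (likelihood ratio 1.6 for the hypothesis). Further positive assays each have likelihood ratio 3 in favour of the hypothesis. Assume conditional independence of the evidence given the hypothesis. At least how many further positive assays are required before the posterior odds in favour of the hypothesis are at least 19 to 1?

Prior odds = 0.0004/0.9996 = 1/2499.
Bayes factor of the evidence already in hand = 1.6.
Odds after that evidence = (1/2499) × 1.6 = 8/12495.
Target odds = 19.
Need 3ⁿ ≥ 19 ÷ (8/12495) = 29675.625.
3⁹ = 19683 falls short of 29675.625 but 3¹⁰ = 59049 reaches it, so n = 10.

10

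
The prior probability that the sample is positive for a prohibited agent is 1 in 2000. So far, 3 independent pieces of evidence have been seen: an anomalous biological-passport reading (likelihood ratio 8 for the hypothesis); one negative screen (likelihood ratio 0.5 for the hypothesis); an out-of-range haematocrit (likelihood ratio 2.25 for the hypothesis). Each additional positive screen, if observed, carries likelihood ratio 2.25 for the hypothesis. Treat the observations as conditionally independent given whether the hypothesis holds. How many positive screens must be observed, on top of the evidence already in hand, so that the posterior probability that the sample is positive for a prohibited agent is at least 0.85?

Prior odds = 0.0005/0.9995 = 1/1999.
Combined Bayes factor of the evidence already in hand = 8 × 0.5 × 2.25 = 9.
Odds after that evidence = (1/1999) × 9 = 9/1999.
Target odds = 0.85/0.15 = 17/3.
Need 2.25ⁿ ≥ 17/3 ÷ (9/1999) = 33983/27.
2.25⁸ = 43046721/65536 falls short of 33983/27 but 2.25⁹ = 387420489/262144 reaches it, so n = 9.

9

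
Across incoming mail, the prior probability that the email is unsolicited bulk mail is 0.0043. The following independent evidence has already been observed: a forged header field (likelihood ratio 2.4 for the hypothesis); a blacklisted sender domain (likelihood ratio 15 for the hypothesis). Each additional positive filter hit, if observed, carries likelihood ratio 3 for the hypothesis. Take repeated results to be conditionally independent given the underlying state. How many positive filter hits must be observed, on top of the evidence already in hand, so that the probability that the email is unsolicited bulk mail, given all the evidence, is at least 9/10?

4

Prior odds = 0.0043/0.9957 = 43/9957.
Combined Bayes factor of the evidence already in hand = 2.4 × 15 = 36.
Odds after that evidence = (43/9957) × 36 = 516/3319.
Target odds = 0.9/0.1 = 9.
Need 3ⁿ ≥ 9 ÷ (516/3319) = 9957/172.
3³ = 27 falls short of 9957/172 but 3⁴ = 81 reaches it, so n = 4.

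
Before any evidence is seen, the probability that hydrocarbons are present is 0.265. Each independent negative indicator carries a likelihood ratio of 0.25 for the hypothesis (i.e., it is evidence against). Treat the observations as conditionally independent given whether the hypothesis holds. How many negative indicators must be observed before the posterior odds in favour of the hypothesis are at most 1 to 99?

Prior odds: 0.265 ÷ 0.735 = 53/147.
Likelihood ratio per negative indicator = 0.25.
Target odds = 1/99.
Need (53/147) × 0.25ⁿ ≤ 1/99, i.e. 0.25ⁿ ≤ 49/1749.
0.25² = 0.0625 is still above 49/1749 but 0.25³ = 0.015625 is at or below it, so n = 3.

3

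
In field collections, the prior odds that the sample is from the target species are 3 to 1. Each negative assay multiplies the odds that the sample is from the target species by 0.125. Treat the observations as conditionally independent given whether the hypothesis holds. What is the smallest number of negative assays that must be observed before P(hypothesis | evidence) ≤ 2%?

3

Prior odds = 3.
Likelihood ratio per negative assay = 0.125.
Target odds: 0.02 ÷ 0.98 = 1/49.
Need 3 × 0.125ⁿ ≤ 1/49, i.e. 0.125ⁿ ≤ 1/147.
0.125² = 0.015625 is still above 1/147 but 0.125³ = 0.001953125 is at or below it, so n = 3.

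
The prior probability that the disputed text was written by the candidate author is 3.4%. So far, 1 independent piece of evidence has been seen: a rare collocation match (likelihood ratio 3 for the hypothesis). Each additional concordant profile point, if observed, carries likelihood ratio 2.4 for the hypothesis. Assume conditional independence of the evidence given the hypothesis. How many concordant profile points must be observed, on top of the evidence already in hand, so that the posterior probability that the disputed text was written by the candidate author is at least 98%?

8

Prior odds = 0.034/0.966 = 17/483.
Bayes factor of the evidence already in hand = 3.
Odds after that evidence = (17/483) × 3 = 17/161.
Target odds = 0.98/0.02 = 49.
Need 2.4ⁿ ≥ 49 ÷ (17/161) = 7889/17.
2.4⁷ = 35831808/78125 falls short of 7889/17 but 2.4⁸ = 429981696/390625 reaches it, so n = 8.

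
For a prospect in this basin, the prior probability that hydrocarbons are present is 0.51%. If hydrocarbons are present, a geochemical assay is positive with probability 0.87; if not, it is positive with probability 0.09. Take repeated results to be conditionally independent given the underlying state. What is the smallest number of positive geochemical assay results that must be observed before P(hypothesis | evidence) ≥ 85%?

Prior odds: 0.0051 ÷ 0.9949 = 51/9949.
Likelihood ratio of a positive = 0.87/0.09 = 29/3.
Target odds: 0.85 ÷ 0.15 = 17/3.
Require (29/3)ⁿ ≥ 17/3 ÷ (51/9949) = 9949/9.
(29/3)³ = 24389/27 falls short of 9949/9 but (29/3)⁴ = 707281/81 reaches it, so n = 4.

4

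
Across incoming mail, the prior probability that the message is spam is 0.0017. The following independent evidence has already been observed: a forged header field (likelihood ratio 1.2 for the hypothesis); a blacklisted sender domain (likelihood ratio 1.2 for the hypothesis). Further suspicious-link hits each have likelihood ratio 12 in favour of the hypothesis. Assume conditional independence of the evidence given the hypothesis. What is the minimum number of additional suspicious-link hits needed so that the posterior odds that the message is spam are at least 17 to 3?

Prior odds = 0.0017/0.9983 = 17/9983.
Combined Bayes factor of the evidence already in hand = 1.2 × 1.2 = 1.44.
Odds after that evidence = (17/9983) × 1.44 = 612/249575.
Target odds = 17/3.
Need 12ⁿ ≥ 17/3 ÷ (612/249575) = 249575/108.
12³ = 1728 falls short of 249575/108 but 12⁴ = 20736 reaches it, so n = 4.

4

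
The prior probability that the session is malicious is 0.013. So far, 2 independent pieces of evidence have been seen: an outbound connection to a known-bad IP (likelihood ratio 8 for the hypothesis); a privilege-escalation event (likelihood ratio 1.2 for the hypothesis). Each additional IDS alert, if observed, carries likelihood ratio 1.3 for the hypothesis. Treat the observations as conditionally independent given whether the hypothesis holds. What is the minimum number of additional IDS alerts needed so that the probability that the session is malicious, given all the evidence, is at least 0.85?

15

Prior odds = 0.013/0.987 = 13/987.
Combined Bayes factor of the evidence already in hand = 8 × 1.2 = 9.6.
Odds after that evidence = (13/987) × 9.6 = 208/1645.
Target odds = 0.85/0.15 = 17/3.
Need 1.3ⁿ ≥ 17/3 ÷ (208/1645) = 27965/624.
1.3¹⁴ ≈39.3738 falls short of 27965/624 but 1.3¹⁵ ≈51.1859 reaches it, so n = 15.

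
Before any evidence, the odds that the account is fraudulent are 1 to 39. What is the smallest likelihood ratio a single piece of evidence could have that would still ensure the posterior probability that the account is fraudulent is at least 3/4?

Prior odds = 1/39.
Target odds = 0.75/0.25 = 3.
Required Bayes factor = 3 ÷ (1/39) = 117.

117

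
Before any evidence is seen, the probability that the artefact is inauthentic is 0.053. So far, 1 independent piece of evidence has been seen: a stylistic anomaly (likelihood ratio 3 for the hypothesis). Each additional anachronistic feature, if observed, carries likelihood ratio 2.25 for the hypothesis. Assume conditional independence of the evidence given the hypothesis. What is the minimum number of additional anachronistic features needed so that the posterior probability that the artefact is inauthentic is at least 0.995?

9

Prior odds = 0.053/0.947 = 53/947.
Bayes factor of the evidence already in hand = 3.
Odds after that evidence = (53/947) × 3 = 159/947.
Target odds = 0.995/0.005 = 199.
Need 2.25ⁿ ≥ 199 ÷ (159/947) = 188453/159.
2.25⁸ = 43046721/65536 falls short of 188453/159 but 2.25⁹ = 387420489/262144 reaches it, so n = 9.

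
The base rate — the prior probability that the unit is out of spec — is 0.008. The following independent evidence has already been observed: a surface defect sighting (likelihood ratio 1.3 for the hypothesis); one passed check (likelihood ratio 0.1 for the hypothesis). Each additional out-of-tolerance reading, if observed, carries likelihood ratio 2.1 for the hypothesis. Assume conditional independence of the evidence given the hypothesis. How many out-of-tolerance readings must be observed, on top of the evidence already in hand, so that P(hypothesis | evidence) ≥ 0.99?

Prior odds = 0.008/0.992 = 1/124.
Combined Bayes factor of the evidence already in hand = 1.3 × 0.1 = 0.13.
Odds after that evidence = (1/124) × 0.13 = 13/12400.
Target odds = 0.99/0.01 = 99.
Need 2.1ⁿ ≥ 99 ÷ (13/12400) = 1227600/13.
2.1¹⁵ ≈68122.3 falls short of 1227600/13 but 2.1¹⁶ ≈143057 reaches it, so n = 16.

16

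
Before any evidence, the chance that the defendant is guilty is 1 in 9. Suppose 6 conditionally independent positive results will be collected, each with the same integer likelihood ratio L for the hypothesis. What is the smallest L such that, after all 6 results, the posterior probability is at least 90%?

3

Prior odds = (1/9)/(8/9) = 0.125.
Target odds = 0.9/0.1 = 9.
Need L⁶ ≥ 9 ÷ 0.125 = 72.
2⁶ = 64 < 72 ≤ 729 = 3⁶, so L = 3.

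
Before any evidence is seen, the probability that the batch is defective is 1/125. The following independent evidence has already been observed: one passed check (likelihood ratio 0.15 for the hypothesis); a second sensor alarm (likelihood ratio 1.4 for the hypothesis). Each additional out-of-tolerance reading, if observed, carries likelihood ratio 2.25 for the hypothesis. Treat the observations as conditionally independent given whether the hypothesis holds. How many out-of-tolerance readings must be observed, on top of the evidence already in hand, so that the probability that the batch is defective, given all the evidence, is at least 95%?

Prior odds = 0.008/0.992 = 1/124.
Combined Bayes factor of the evidence already in hand = 0.15 × 1.4 = 0.21.
Odds after that evidence = (1/124) × 0.21 = 21/12400.
Target odds = 0.95/0.05 = 19.
Need 2.25ⁿ ≥ 19 ÷ (21/12400) = 235600/21.
2.25¹¹ ≈7481.83 falls short of 235600/21 but 2.25¹² ≈16834.1 reaches it, so n = 12.

12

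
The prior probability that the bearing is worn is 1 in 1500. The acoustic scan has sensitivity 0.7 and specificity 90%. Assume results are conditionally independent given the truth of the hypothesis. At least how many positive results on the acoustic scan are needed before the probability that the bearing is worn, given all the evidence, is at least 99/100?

Prior odds: (1/1500) ÷ (1499/1500) = 1/1499.
False-positive rate = 1 − 0.9 = 0.1; likelihood ratio of a positive = 0.7/0.1 = 7.
Target posterior odds = 0.99/0.01 = 99.
Require 7ⁿ ≥ 99 ÷ (1/1499) = 148401.
7⁶ = 117649 falls short of 148401 but 7⁷ = 823543 reaches it, so n = 7.

7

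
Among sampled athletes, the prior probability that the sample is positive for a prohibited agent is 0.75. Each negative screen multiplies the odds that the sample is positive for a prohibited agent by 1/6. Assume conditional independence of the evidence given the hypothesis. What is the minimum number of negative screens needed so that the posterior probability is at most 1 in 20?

3

Prior odds: 0.75 ÷ 0.25 = 3.
Likelihood ratio per negative screen = 1/6.
Target posterior odds = 0.05/0.95 = 1/19.
Require (1/6)ⁿ ≤ 1/19 ÷ 3 = 1/57.
(1/6)² = 1/36 is still above 1/57 but (1/6)³ = 1/216 is at or below it, so n = 3.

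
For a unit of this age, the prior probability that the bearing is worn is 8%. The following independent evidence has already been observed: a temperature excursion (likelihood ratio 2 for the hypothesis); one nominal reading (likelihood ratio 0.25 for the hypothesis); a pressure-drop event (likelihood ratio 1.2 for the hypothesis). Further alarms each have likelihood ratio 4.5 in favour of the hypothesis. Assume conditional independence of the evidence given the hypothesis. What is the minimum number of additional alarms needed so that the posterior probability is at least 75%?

Prior odds = 0.08/0.92 = 2/23.
Combined Bayes factor of the evidence already in hand = 2 × 0.25 × 1.2 = 0.6.
Odds after that evidence = (2/23) × 0.6 = 6/115.
Target odds = 0.75/0.25 = 3.
Need 4.5ⁿ ≥ 3 ÷ (6/115) = 57.5.
4.5² = 20.25 falls short of 57.5 but 4.5³ = 91.125 reaches it, so n = 3.

3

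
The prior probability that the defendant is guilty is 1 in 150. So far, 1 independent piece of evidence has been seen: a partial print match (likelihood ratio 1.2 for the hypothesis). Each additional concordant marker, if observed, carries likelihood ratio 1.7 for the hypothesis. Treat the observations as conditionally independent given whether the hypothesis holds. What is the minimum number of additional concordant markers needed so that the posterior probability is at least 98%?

Prior odds = (1/150)/(149/150) = 1/149.
Bayes factor of the evidence already in hand = 1.2.
Odds after that evidence = (1/149) × 1.2 = 6/745.
Target odds = 0.98/0.02 = 49.
Need 1.7ⁿ ≥ 49 ÷ (6/745) = 36505/6.
1.7¹⁶ ≈4866.12 falls short of 36505/6 but 1.7¹⁷ ≈8272.4 reaches it, so n = 17.

17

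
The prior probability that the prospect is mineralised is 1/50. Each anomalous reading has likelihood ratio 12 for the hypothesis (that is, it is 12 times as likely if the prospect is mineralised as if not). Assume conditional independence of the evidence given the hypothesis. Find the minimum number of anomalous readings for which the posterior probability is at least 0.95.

3

Prior odds: 0.02 ÷ 0.98 = 1/49.
Likelihood ratio per anomalous reading = 12.
Target posterior odds = 0.95/0.05 = 19.
Require 12ⁿ ≥ 19 ÷ (1/49) = 931.
12² = 144 falls short of 931 but 12³ = 1728 reaches it, so n = 3.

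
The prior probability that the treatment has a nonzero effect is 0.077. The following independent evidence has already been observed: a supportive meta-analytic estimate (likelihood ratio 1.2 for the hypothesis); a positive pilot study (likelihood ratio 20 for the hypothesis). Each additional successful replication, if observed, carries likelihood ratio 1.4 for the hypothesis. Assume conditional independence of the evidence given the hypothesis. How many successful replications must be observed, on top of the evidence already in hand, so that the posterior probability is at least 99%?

Prior odds = 0.077/0.923 = 77/923.
Combined Bayes factor of the evidence already in hand = 1.2 × 20 = 24.
Odds after that evidence = (77/923) × 24 = 1848/923.
Target odds = 0.99/0.01 = 99.
Need 1.4ⁿ ≥ 99 ÷ (1848/923) = 2769/56.
1.4¹¹ ≈40.4957 falls short of 2769/56 but 1.4¹² ≈56.6939 reaches it, so n = 12.

12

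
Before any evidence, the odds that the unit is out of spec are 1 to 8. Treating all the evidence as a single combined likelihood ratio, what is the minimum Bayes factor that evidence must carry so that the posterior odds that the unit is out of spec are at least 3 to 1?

Prior odds = 0.125.
Target odds = 3.
Required Bayes factor = 3 ÷ 0.125 = 24.

24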